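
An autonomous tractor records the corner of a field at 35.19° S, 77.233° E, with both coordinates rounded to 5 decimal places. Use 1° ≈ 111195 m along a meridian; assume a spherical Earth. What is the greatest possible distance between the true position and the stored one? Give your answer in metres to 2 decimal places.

0.72 metres

Rounding to 5 decimal places leaves each coordinate within ±5e-06° of the true value.
North–south component: 5e-06° × 111195 = 0.555975 m.
East–west component at 35.19°: 5e-06° × 111195 × cos 35.19° ≈ 5e-06 × 90873.6 ≈ 0.454368 m.
Worst case both components are at the extreme and orthogonal: √(0.555975² + 0.454368²) ≈ 0.718024 m.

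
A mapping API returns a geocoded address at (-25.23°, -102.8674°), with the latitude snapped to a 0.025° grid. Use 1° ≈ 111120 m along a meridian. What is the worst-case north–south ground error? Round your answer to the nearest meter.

1389 meters

With a 0.025° grid the true value lies within half a step, ±0.025°/2 = ±0.0125°, of the stored one.
North–south distance: 0.0125° × 111120 m/° = 1389 m.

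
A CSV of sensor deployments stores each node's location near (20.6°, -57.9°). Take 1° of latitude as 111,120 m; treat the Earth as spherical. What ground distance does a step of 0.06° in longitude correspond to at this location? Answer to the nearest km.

6 km

One degree of longitude here spans 111120 × cos 20.6° = 111120 × 0.9361 ≈ 104015 m; 0.06° of that is 6240.9 m.
That is 6240.9 m = 6.2409 km.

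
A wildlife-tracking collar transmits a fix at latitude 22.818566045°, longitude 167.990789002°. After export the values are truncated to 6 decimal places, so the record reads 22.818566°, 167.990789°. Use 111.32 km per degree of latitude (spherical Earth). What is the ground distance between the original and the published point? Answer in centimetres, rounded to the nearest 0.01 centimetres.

The latitude changed by +0.000000045° and the longitude by +0.000000002°.
N–S: 0.000000045° × 111320 m/° = 0.0050094 m.
E–W at 22.8186°: 0.000000002° × 111320 × cos 22.8186° = 0.000000002 × 111320 × 0.9217 ≈ 0.000205216 m.
Hypotenuse of the two orthogonal shifts: √(0.0050094² + 0.000205216²) = 0.0050136 m.
That is 0.0050136 m = 0.50136 cm.

0.50 centimetres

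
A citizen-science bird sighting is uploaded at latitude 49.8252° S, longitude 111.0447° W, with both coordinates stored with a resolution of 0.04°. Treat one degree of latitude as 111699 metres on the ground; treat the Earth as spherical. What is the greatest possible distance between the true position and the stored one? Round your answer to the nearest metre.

With a 0.04° grid the true value lies within half a step, ±0.04°/2 = ±0.02°, of the stored one.
Latitude error → 0.02 × 111699 = 2233.98 m along the meridian.
E–W at 49.8252°: 0.02° × 111699 × cos 49.8252° = 0.02 × 111699 × 0.6451 ≈ 1441.19 m.
Worst case both components are at the extreme and orthogonal: √(2233.98² + 1441.19²) ≈ 2658.51 m.

2659 metres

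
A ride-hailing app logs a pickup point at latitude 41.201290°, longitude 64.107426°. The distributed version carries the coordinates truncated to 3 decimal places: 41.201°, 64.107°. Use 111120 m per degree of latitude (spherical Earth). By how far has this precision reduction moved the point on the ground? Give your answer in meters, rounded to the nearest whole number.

Δlat = 41.201290 − 41.201 = +0.000290°; Δlon = 64.107426 − 64.107 = +0.000426°.
N–S: 0.000290° × 111120 m/° = 32.2248 m.
E–W at 41.201°: 0.000426° × 111120 × cos 41.201° = 0.000426 × 111120 × 0.7524 ≈ 35.6166 m.
Combined displacement = (32.2248² + 35.6166²)^½ ≈ 48.031 m.

48 meters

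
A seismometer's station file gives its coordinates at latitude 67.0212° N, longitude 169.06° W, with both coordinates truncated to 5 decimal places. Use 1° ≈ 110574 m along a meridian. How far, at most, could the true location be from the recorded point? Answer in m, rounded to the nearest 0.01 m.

1.19 m

Truncating at 5 decimal places can drop up to a full unit in the last place, so each coordinate may be off by as much as 1e-05°.
N–S: 1e-05° × 110574 m/° = 1.10574 m.
E–W at 67.0212°: 1e-05° × 110574 × cos 67.0212° = 1e-05 × 110574 × 0.3904 ≈ 0.43167 m.
Worst case both components are at the extreme and orthogonal: √(1.10574² + 0.43167²) ≈ 1.18701 m.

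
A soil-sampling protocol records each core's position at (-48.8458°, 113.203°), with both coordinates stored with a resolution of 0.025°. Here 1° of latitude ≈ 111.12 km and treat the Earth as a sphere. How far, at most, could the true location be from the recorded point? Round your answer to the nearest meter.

With a 0.025° grid the true value lies within half a step, ±0.025°/2 = ±0.0125°, of the stored one.
Latitude error → 0.0125 × 111120 = 1389 m along the meridian.
East–west component at 48.8458°: 0.0125° × 111120 × cos 48.8458° ≈ 0.0125 × 73126.7 ≈ 914.084 m.
Combining orthogonally: (1389² + 914.084²)^½ ≈ 1662.79 m.

1663 meters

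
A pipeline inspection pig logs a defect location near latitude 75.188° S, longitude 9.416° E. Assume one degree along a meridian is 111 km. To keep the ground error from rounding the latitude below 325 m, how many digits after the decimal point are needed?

One degree of latitude covers 111000 m.
N decimal places → at most half a unit in the last place, 0.5 × 10⁻ᴺ° = 111000/2 × 10⁻ᴺ m.
Setting 55500 × 10⁻ᴺ ≤ 325 gives 10ᴺ ≥ 170.8, i.e. N ≥ 2.23.
At 2 places the error can reach 555 m, but 3 places keeps it to 55.5 m.

3 decimal places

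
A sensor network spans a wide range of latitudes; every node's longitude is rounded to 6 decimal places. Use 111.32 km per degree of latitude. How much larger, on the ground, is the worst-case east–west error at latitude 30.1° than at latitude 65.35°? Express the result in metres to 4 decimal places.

0.0249 metres

Rounding to 6 decimal places leaves the longitude within ±5e-07° of the true value.
Error at 30.1° = 5e-07° × 111320 × cos 30.1° ≈ 0.05566 × 0.8652 = 0.048154 m.
At 65.35°: 5e-07° × 111320 × cos 65.35° = 5e-07 × 111320 × 0.4171 ≈ 0.023214 m.
So the lower-latitude error exceeds the higher by 0.048154 − 0.023214 = 0.02494 m.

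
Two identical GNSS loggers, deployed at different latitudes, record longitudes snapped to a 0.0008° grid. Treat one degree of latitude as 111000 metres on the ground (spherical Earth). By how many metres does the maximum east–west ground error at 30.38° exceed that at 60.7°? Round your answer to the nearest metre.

With a 0.0008° grid the true value lies within half a step, ±0.0008°/2 = ±0.0004°, of the stored one.
At 30.38°: 0.0004° × 111000 × cos 30.38° = 0.0004 × 111000 × 0.8627 ≈ 38.303 m.
At 60.7°: 0.0004° × 111000 × cos 60.7° = 0.0004 × 111000 × 0.4894 ≈ 21.729 m.
Difference: 38.303 − 21.729 = 16.575 m.

17 metres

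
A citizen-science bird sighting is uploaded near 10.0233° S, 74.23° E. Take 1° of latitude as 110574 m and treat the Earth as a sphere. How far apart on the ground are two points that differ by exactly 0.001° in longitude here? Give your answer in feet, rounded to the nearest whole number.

One degree of longitude here spans 110574 × cos 10.0233° = 110574 × 0.9847 ≈ 108886 m; 0.001° of that is 108.886 m.
Converting: 108.886 m × 3.2808 ft/m ≈ 357.24 ft.

357 feet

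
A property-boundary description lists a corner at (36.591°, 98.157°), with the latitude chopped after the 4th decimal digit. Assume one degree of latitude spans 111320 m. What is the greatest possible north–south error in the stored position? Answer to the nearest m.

11 m

Truncating at 4 decimal places can drop up to a full unit in the last place, so the latitude may be off by as much as 0.0001°.
Along the meridian that is 0.0001° × 111320 m/° = 11.132 m.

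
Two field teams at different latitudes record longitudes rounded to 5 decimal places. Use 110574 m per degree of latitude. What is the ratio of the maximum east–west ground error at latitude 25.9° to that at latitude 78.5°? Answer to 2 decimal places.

Rounding to 5 decimal places leaves the longitude within ±5e-06° of the true value.
At 25.9°: 5e-06° × 110574 × cos 25.9° = 5e-06 × 110574 × 0.8996 ≈ 0.49734 m.
Error at 78.5° = 5e-06° × 110574 × cos 78.5° ≈ 0.55287 × 0.1994 = 0.11022 m.
The ratio reduces to cos 25.9° / cos 78.5° = 0.8996/0.1994 ≈ 4.5120.

4.51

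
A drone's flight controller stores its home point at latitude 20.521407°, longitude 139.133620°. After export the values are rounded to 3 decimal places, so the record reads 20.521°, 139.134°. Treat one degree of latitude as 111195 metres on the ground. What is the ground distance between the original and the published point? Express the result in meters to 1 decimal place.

60.1 meters

Δlat = 20.521407 − 20.521 = +0.000407°; Δlon = 139.133620 − 139.134 = -0.000380°.
N–S: 0.000407° × 111195 m/° = 45.2564 m.
East–west at this latitude: -0.000380° × 111195 × cos 20.521° ≈ -0.000380 × 104139 = -39.5728 m.
Distance: √(45.2564² + 39.5728²) ≈ 60.1178 m.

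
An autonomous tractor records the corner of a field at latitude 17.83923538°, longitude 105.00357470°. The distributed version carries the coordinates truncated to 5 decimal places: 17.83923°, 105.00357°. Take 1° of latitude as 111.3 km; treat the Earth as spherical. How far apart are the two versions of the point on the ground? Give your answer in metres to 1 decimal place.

The latitude changed by +0.00000538° and the longitude by +0.00000470°.
North–south shift: 0.00000538 × 111300 = 0.598794 m.
East–west at this latitude: 0.00000470° × 111300 × cos 17.8392° ≈ 0.00000470 × 105949 = 0.497959 m.
Hypotenuse of the two orthogonal shifts: √(0.598794² + 0.497959²) = 0.778792 m.

0.8 metres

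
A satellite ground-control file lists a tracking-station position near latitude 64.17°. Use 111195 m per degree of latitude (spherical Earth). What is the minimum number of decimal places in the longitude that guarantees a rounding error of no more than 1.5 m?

5 decimal places

At 64.17° one degree of longitude covers 111195 × cos 64.17° ≈ 111195 × 0.4357 ≈ 48447.9 m.
With N decimal places the half-ulp bound is 0.5·10⁻ᴺ°, or 0.5·10⁻ᴺ × 48447.9 m on the ground.
Need 0.5 × 48447.9 × 10⁻ᴺ ≤ 1.5 → 10⁻ᴺ ≤ 6.192e-05, so N ≥ 4.21.
So 5 decimal places suffice (0.242 m); 4 would allow up to 2.42 m.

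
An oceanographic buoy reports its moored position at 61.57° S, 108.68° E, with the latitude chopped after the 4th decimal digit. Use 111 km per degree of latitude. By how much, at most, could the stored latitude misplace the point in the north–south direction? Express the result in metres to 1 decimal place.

Truncating at 4 decimal places can drop up to a full unit in the last place, so the latitude may be off by as much as 0.0001°.
North–south distance: 0.0001° × 111000 m/° = 11.1 m.

11.1 metres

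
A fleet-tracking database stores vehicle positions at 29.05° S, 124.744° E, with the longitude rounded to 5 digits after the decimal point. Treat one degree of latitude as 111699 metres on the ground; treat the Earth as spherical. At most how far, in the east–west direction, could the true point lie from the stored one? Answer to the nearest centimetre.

Rounding to 5 decimal places leaves the longitude within ±5e-06° of the true value.
One degree of longitude at 29.05° is 111699 × cos 29.05° ≈ 111699 × 0.8742 = 97646.9 m.
So at most 5e-06° × 97646.9 ≈ 0.488234 m east–west.
That is 0.488234 m = 48.823 cm.

49 centimetres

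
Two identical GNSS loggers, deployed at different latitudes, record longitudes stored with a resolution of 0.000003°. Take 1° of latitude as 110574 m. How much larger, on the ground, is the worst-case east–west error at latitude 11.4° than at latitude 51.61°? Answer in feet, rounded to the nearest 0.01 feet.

With a 0.000003° grid the true value lies within half a step, ±0.000003°/2 = ±1.5e-06°, of the stored one.
Error at 11.4° = 1.5e-06° × 110574 × cos 11.4° ≈ 0.16586 × 0.9803 = 0.16259 m.
At 51.61°: 1.5e-06° × 110574 × cos 51.61° = 1.5e-06 × 110574 × 0.6210 ≈ 0.103 m.
Difference: 0.16259 − 0.103 = 0.059587 m.
In feet: 0.0595873 m ÷ 0.3048 ≈ 0.1955 ft.

0.20 feet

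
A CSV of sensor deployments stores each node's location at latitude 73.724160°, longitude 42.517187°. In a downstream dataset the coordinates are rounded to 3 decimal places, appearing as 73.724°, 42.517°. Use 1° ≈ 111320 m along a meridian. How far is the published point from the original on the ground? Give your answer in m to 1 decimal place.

Δlat = 73.724160 − 73.724 = +0.000160°; Δlon = 42.517187 − 42.517 = +0.000187°.
N–S: 0.000160° × 111320 m/° = 17.8112 m.
East–west at this latitude: 0.000187° × 111320 × cos 73.724° ≈ 0.000187 × 31199.1 = 5.83422 m.
Combined displacement = (17.8112² + 5.83422²)^½ ≈ 18.7424 m.

18.7 m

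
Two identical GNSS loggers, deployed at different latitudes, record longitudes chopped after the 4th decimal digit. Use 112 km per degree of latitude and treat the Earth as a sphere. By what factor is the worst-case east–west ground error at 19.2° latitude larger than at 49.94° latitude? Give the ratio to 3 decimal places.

Truncating at 4 decimal places can drop up to a full unit in the last place, so the longitude may be off by as much as 0.0001°.
At 19.2°: 0.0001° × 112000 × cos 19.2° = 0.0001 × 112000 × 0.9444 ≈ 10.577 m.
At 49.94°: 0.0001° × 112000 × cos 49.94° = 0.0001 × 112000 × 0.6436 ≈ 7.2082 m.
The ratio reduces to cos 19.2° / cos 49.94° = 0.9444/0.6436 ≈ 1.4674.

1.467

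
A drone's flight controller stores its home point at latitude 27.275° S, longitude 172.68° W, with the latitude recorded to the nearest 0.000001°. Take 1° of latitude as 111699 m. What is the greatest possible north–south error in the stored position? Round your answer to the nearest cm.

Rounding to 6 decimal places leaves the latitude within ±5e-07° of the true value.
Along the meridian that is 5e-07° × 111699 m/° = 0.0558495 m.
That is 0.0558495 m = 5.5849 cm.

6 cm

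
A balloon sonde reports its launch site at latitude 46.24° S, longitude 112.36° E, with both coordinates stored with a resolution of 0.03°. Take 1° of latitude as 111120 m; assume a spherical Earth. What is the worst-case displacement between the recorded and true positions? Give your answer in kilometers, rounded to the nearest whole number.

2 kilometers

With a 0.03° grid the true value lies within half a step, ±0.03°/2 = ±0.015°, of the stored one.
N–S: 0.015° × 111120 m/° = 1666.8 m.
Longitude error → 0.015 × 111120 × cos 46.24° = 0.015 × 111120 × 0.6916 ≈ 1152.82 m.
Worst case both components are at the extreme and orthogonal: √(1666.8² + 1152.82²) ≈ 2026.63 m.
That is 2026.63 m = 2.0266 km.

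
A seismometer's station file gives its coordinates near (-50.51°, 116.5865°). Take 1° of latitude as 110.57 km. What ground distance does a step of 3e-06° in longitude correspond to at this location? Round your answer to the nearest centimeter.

21 centimeters

At 50.51° a degree of longitude is 110570 × cos 50.51° ≈ 70316.3 m, so 3e-06° corresponds to 0.210949 m.
That is 0.210949 m = 21.095 cm.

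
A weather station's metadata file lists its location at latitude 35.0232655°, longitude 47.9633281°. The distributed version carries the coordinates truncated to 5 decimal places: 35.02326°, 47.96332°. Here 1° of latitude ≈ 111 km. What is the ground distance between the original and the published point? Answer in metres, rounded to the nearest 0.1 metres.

The latitude changed by +0.0000055° and the longitude by +0.0000081°.
N–S: 0.0000055° × 111000 m/° = 0.6105 m.
East–west at this latitude: 0.0000081° × 111000 × cos 35.0233° ≈ 0.0000081 × 90900 = 0.73629 m.
Combined displacement = (0.6105² + 0.73629²)^½ ≈ 0.956469 m.

1.0 metres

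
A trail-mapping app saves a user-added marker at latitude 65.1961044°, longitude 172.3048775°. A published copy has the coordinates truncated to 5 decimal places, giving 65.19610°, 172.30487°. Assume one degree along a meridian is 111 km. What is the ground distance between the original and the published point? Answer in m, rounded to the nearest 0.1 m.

0.6 m

Δlat = 65.1961044 − 65.19610 = +0.0000044°; Δlon = 172.3048775 − 172.30487 = +0.0000075°.
N–S: 0.0000044° × 111000 m/° = 0.4884 m.
E–W at 65.1961°: 0.0000075° × 111000 × cos 65.1961° = 0.0000075 × 111000 × 0.4195 ≈ 0.349245 m.
Distance: √(0.4884² + 0.349245²) ≈ 0.600422 m.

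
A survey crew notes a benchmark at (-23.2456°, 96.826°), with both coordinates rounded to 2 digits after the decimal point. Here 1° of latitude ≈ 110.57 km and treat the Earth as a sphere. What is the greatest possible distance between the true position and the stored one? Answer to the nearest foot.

2463 feet

Rounding to 2 decimal places leaves each coordinate within ±0.005° of the true value.
N–S: 0.005° × 110570 m/° = 552.85 m.
East–west component at 23.2456°: 0.005° × 110570 × cos 23.2456° ≈ 0.005 × 101594 ≈ 507.97 m.
Combining orthogonally: (552.85² + 507.97²)^½ ≈ 750.784 m.
In feet: 750.784 m ÷ 0.3048 ≈ 2463.2 ft.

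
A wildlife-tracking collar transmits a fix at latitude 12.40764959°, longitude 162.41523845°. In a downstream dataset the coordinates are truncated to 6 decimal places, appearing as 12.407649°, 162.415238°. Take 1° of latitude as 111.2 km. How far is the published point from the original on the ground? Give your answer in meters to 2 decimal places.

Δlat = 12.40764959 − 12.407649 = +0.00000059°; Δlon = 162.41523845 − 162.415238 = +0.00000045°.
North–south shift: 0.00000059 × 111200 = 0.065608 m.
E–W at 12.4076°: 0.00000045° × 111200 × cos 12.4076° = 0.00000045 × 111200 × 0.9766 ≈ 0.0488712 m.
Combined displacement = (0.065608² + 0.0488712²)^½ ≈ 0.0818096 m.

0.08 meters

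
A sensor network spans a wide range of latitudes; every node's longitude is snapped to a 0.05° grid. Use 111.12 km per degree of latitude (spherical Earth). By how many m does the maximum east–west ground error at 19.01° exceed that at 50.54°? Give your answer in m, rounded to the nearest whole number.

861 m

With a 0.05° grid the true value lies within half a step, ±0.05°/2 = ±0.025°, of the stored one.
Error at 19.01° = 0.025° × 111120 × cos 19.01° ≈ 2778 × 0.9455 = 2626.5 m.
At 50.54°: 0.025° × 111120 × cos 50.54° = 0.025 × 111120 × 0.6355 ≈ 1765.5 m.
So the lower-latitude error exceeds the higher by 2626.5 − 1765.5 = 860.96 m.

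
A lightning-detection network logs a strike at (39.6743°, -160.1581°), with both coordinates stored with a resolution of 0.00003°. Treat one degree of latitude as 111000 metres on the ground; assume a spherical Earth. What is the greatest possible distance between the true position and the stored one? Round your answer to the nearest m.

2 m

With a 0.00003° grid the true value lies within half a step, ±0.00003°/2 = ±1.5e-05°, of the stored one.
North–south component: 1.5e-05° × 111000 = 1.665 m.
E–W at 39.6743°: 1.5e-05° × 111000 × cos 39.6743° = 1.5e-05 × 111000 × 0.7697 ≈ 1.28153 m.
Combining orthogonally: (1.665² + 1.28153²)^½ ≈ 2.10108 m.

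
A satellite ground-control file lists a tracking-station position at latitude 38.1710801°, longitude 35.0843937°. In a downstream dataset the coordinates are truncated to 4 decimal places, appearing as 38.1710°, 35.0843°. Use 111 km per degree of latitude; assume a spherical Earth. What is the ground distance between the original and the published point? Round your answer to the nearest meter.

Δlat = 38.1710801 − 38.1710 = +0.0000801°; Δlon = 35.0843937 − 35.0843 = +0.0000937°.
North–south shift: 0.0000801 × 111000 = 8.8911 m.
East–west at this latitude: 0.0000937° × 111000 × cos 38.171° ≈ 0.0000937 × 87264.8 = 8.17672 m.
Hypotenuse of the two orthogonal shifts: √(8.8911² + 8.17672²) = 12.0793 m.

12 meters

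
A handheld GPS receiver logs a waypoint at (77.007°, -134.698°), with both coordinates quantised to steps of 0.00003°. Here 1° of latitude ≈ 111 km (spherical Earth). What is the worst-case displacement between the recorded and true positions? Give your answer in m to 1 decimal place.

With a 0.00003° grid the true value lies within half a step, ±0.00003°/2 = ±1.5e-05°, of the stored one.
Latitude error → 1.5e-05 × 111000 = 1.665 m along the meridian.
E–W at 77.007°: 1.5e-05° × 111000 × cos 77.007° = 1.5e-05 × 111000 × 0.2248 ≈ 0.374345 m.
The two errors are perpendicular, so the maximum displacement is √(1.665² + 0.374345²) ≈ 1.70656 m.

1.7 m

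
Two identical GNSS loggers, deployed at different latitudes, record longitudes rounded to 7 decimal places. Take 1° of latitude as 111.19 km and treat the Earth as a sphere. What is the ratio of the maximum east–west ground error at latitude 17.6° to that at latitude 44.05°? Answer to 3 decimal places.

1.326

Rounding to 7 decimal places leaves the longitude within ±5e-08° of the true value.
At 17.6°: 5e-08° × 111190 × cos 17.6° = 5e-08 × 111190 × 0.9532 ≈ 0.0052993 m.
Error at 44.05° = 5e-08° × 111190 × cos 44.05° ≈ 0.0055595 × 0.7187 = 0.0039958 m.
Ratio: 0.0052993 / 0.0039958 = cos 17.6° / cos 44.05° ≈ 1.3262.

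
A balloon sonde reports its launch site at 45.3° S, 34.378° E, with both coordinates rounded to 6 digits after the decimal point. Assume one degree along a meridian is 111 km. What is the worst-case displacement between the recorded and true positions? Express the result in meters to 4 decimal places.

0.0679 meters

Rounding to 6 decimal places leaves each coordinate within ±5e-07° of the true value.
N–S: 5e-07° × 111000 m/° = 0.0555 m.
Longitude error → 5e-07 × 111000 × cos 45.3° = 5e-07 × 111000 × 0.7034 ≈ 0.0390384 m.
Combining orthogonally: (0.0555² + 0.0390384²)^½ ≈ 0.0678546 m.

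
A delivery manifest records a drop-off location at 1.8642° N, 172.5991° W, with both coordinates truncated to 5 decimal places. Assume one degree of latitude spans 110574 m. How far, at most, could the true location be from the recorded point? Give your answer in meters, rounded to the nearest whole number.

2 meters

Truncating at 5 decimal places can drop up to a full unit in the last place, so each coordinate may be off by as much as 1e-05°.
Latitude error → 1e-05 × 110574 = 1.10574 m along the meridian.
East–west component at 1.8642°: 1e-05° × 110574 × cos 1.8642° ≈ 1e-05 × 110515 ≈ 1.10515 m.
Worst case both components are at the extreme and orthogonal: √(1.10574² + 1.10515²) ≈ 1.56334 m.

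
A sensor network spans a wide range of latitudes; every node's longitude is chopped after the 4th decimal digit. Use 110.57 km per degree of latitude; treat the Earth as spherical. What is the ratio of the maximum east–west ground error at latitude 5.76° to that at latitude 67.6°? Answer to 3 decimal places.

2.611

Truncating at 4 decimal places can drop up to a full unit in the last place, so the longitude may be off by as much as 0.0001°.
Error at 5.76° = 0.0001° × 110570 × cos 5.76° ≈ 11.057 × 0.9950 = 11.001 m.
At 67.6°: 0.0001° × 110570 × cos 67.6° = 0.0001 × 110570 × 0.3811 ≈ 4.2135 m.
The ratio reduces to cos 5.76° / cos 67.6° = 0.9950/0.3811 ≈ 2.6109.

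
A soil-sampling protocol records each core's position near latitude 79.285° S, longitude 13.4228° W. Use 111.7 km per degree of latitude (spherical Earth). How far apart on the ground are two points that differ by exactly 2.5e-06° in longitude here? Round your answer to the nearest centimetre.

5 centimetres

2.5e-06° of longitude at 79.285° is 2.5e-06 × 111700 × cos 79.285° ≈ 2.5e-06 × 20767.7 = 0.0519192 m.
That is 0.0519192 m = 5.1919 cm.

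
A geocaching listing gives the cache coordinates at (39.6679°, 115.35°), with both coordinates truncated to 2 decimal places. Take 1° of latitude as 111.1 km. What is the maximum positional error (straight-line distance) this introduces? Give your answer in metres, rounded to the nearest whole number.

Truncating at 2 decimal places can drop up to a full unit in the last place, so each coordinate may be off by as much as 0.01°.
North–south component: 0.01° × 111100 = 1111 m.
E–W at 39.6679°: 0.01° × 111100 × cos 39.6679° = 0.01 × 111100 × 0.7698 ≈ 855.2 m.
Worst case both components are at the extreme and orthogonal: √(1111² + 855.2²) ≈ 1402.03 m.

1402 metres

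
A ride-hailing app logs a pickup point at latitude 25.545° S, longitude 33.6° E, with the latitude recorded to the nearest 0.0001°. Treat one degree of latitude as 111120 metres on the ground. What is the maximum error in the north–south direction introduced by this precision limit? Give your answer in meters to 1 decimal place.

5.6 meters

Rounding to 4 decimal places leaves the latitude within ±5e-05° of the true value.
So the N–S error is at most 5e-05 × 111120 = 5.556 m.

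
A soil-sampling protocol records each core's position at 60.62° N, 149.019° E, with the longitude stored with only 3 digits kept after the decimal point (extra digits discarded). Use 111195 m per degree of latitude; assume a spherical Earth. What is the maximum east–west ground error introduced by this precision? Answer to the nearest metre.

55 metres

Truncating at 3 decimal places can drop up to a full unit in the last place, so the longitude may be off by as much as 0.001°.
Parallels shrink by cos φ, so at 60.62° a degree of longitude is 111195 × 0.4906 ≈ 54552.2 m.
Maximum E–W displacement: 0.001 × 54552.2 = 54.5522 m.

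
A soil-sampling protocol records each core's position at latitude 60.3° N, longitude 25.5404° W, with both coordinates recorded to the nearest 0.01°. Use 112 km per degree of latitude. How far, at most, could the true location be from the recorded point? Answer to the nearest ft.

2050 ft

Rounding to 2 decimal places leaves each coordinate within ±0.005° of the true value.
Latitude error → 0.005 × 112000 = 560 m along the meridian.
E–W at 60.3°: 0.005° × 112000 × cos 60.3° = 0.005 × 112000 × 0.4955 ≈ 277.457 m.
Worst case both components are at the extreme and orthogonal: √(560² + 277.457²) ≈ 624.966 m.
In feet: 624.966 m ÷ 0.3048 ≈ 2050.4 ft.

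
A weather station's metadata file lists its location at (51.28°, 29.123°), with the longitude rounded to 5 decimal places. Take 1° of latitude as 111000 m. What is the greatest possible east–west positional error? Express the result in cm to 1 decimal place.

Rounding to 5 decimal places leaves the longitude within ±5e-06° of the true value.
At latitude 51.28° a degree of longitude spans 111000 m × cos 51.28° = 111000 × 0.6255 ≈ 69432.2 m.
Maximum E–W displacement: 5e-06 × 69432.2 = 0.347161 m.
That is 0.347161 m = 34.716 cm.

34.7 cm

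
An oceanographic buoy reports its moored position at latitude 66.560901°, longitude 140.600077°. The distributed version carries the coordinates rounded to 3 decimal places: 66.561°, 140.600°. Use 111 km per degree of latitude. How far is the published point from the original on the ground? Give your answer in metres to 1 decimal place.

11.5 metres

Δlat = 66.560901 − 66.561 = -0.000099°; Δlon = 140.600077 − 140.600 = +0.000077°.
N–S: -0.000099° × 111000 m/° = -10.989 m.
E–W at 66.561°: 0.000077° × 111000 × cos 66.561° = 0.000077 × 111000 × 0.3978 ≈ 3.39976 m.
Combined displacement = (10.989² + 3.39976²)^½ ≈ 11.5029 m.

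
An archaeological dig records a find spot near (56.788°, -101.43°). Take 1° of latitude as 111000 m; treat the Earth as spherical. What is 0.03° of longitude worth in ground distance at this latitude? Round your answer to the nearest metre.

At 56.788° a degree of longitude is 111000 × cos 56.788° ≈ 60799 m, so 0.03° corresponds to 1823.97 m.

1824 metres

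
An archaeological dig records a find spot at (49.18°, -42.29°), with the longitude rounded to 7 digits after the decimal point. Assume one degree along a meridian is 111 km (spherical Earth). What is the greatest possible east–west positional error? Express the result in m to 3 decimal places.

0.004 m

Rounding to 7 decimal places leaves the longitude within ±5e-08° of the true value.
Parallels shrink by cos φ, so at 49.18° a degree of longitude is 111000 × 0.6537 ≈ 72559 m.
East–west error: 5e-08° × 72559 m/° ≈ 0.00362795 m.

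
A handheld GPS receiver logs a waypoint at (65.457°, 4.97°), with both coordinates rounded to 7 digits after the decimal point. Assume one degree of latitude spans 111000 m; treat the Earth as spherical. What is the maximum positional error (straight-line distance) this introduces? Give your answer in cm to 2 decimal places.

Rounding to 7 decimal places leaves each coordinate within ±5e-08° of the true value.
North–south component: 5e-08° × 111000 = 0.00555 m.
E–W at 65.457°: 5e-08° × 111000 × cos 65.457° = 5e-08 × 111000 × 0.4154 ≈ 0.00230534 m.
Combining orthogonally: (0.00555² + 0.00230534²)^½ ≈ 0.00600975 m.
That is 0.00600975 m = 0.60097 cm.

0.60 cm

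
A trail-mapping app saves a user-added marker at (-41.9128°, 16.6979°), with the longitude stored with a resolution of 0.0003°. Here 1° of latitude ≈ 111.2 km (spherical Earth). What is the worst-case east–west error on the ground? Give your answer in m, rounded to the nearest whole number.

With a 0.0003° grid the true value lies within half a step, ±0.0003°/2 = ±0.00015°, of the stored one.
One degree of longitude at 41.9128° is 111200 × cos 41.9128° ≈ 111200 × 0.7442 = 82750.9 m.
East–west error: 0.00015° × 82750.9 m/° ≈ 12.4126 m.

12 m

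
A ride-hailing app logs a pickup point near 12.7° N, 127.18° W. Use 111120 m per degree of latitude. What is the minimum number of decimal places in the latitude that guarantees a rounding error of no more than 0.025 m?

7

One degree of latitude covers 111120 m.
N decimal places → at most half a unit in the last place, 0.5 × 10⁻ᴺ° = 111120/2 × 10⁻ᴺ m.
Need 0.5 × 111120 × 10⁻ᴺ ≤ 0.025 → 10⁻ᴺ ≤ 4.500e-07, so N ≥ 6.35.
So 7 decimal places suffice (0.00556 m); 6 would allow up to 0.0556 m.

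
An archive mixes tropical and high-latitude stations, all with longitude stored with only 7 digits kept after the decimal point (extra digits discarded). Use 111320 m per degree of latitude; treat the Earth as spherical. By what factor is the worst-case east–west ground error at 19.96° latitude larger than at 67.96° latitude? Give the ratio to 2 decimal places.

Truncating at 7 decimal places can drop up to a full unit in the last place, so the longitude may be off by as much as 1e-07°.
At 19.96°: 1e-07° × 111320 × cos 19.96° = 1e-07 × 111320 × 0.9399 ≈ 0.010463 m.
At 67.96°: 1e-07° × 111320 × cos 67.96° = 1e-07 × 111320 × 0.3753 ≈ 0.0041773 m.
The ratio reduces to cos 19.96° / cos 67.96° = 0.9399/0.3753 ≈ 2.5048.

2.50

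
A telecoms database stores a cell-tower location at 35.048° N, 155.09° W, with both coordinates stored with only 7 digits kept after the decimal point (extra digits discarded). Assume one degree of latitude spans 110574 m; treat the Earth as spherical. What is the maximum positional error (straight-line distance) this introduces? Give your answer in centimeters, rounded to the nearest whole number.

1 centimeters

Truncating at 7 decimal places can drop up to a full unit in the last place, so each coordinate may be off by as much as 1e-07°.
Latitude error → 1e-07 × 110574 = 0.0110574 m along the meridian.
East–west component at 35.048°: 1e-07° × 110574 × cos 35.048° ≈ 1e-07 × 90523.8 ≈ 0.00905238 m.
Worst case both components are at the extreme and orthogonal: √(0.0110574² + 0.00905238²) ≈ 0.0142903 m.
That is 0.0142903 m = 1.429 cm.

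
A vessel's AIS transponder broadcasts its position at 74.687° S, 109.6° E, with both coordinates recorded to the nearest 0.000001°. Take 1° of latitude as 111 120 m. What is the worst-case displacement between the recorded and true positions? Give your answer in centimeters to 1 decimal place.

Rounding to 6 decimal places leaves each coordinate within ±5e-07° of the true value.
Latitude error → 5e-07 × 111120 = 0.05556 m along the meridian.
E–W at 74.687°: 5e-07° × 111120 × cos 74.687° = 5e-07 × 111120 × 0.2641 ≈ 0.0146729 m.
The two errors are perpendicular, so the maximum displacement is √(0.05556² + 0.0146729²) ≈ 0.0574648 m.
That is 0.0574648 m = 5.7465 cm.

5.7 centimeters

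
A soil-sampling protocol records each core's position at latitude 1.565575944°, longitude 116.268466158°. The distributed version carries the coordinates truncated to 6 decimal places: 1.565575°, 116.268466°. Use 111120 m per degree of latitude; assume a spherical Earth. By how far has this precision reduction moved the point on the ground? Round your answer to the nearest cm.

The latitude changed by +0.000000944° and the longitude by +0.000000158°.
N–S: 0.000000944° × 111120 m/° = 0.104897 m.
E–W at 1.56557°: 0.000000158° × 111120 × cos 1.56557° = 0.000000158 × 111120 × 0.9996 ≈ 0.0175504 m.
Distance: √(0.104897² + 0.0175504²) ≈ 0.106355 m.
That is 0.106355 m = 10.636 cm.

11 cm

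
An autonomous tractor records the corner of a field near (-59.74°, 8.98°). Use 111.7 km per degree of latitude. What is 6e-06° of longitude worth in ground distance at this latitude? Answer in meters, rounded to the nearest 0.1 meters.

6e-06° of longitude at 59.74° is 6e-06 × 111700 × cos 59.74° ≈ 6e-06 × 56288.4 = 0.33773 m.

0.3 meters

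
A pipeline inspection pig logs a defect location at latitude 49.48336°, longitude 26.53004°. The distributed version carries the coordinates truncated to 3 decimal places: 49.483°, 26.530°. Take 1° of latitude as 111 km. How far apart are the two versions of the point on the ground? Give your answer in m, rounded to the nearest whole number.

Δlat = 49.48336 − 49.483 = +0.00036°; Δlon = 26.53004 − 26.530 = +0.00004°.
N–S: 0.00036° × 111000 m/° = 39.96 m.
E–W at 49.483°: 0.00004° × 111000 × cos 49.483° = 0.00004 × 111000 × 0.6497 ≈ 2.88455 m.
Combined displacement = (39.96² + 2.88455²)^½ ≈ 40.064 m.

40 m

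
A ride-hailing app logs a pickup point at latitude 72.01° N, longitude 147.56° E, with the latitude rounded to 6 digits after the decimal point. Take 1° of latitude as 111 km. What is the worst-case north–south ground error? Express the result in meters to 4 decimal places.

Rounding to 6 decimal places leaves the latitude within ±5e-07° of the true value.
So the N–S error is at most 5e-07 × 111000 = 0.0555 m.

0.0555 meters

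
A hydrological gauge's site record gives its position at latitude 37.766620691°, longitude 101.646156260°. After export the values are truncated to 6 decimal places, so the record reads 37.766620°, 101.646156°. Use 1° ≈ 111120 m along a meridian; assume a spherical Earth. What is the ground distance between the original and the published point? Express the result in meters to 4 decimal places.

The latitude changed by +0.000000691° and the longitude by +0.000000260°.
N–S: 0.000000691° × 111120 m/° = 0.0767839 m.
East–west at this latitude: 0.000000260° × 111120 × cos 37.7666° ≈ 0.000000260 × 87841.7 = 0.0228388 m.
Combined displacement = (0.0767839² + 0.0228388²)^½ ≈ 0.0801086 m.

0.0801 meters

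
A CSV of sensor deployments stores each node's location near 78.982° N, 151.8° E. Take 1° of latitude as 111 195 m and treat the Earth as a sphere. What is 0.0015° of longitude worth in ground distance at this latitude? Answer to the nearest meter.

32 meters

At 78.982° a degree of longitude is 111195 × cos 78.982° ≈ 21251.3 m, so 0.0015° corresponds to 31.8769 m.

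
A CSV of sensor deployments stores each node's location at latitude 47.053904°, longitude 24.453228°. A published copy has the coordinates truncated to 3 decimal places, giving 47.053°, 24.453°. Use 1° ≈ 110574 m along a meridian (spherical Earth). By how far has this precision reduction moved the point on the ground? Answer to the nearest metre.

101 metres

The latitude changed by +0.000904° and the longitude by +0.000228°.
North–south shift: 0.000904 × 110574 = 99.9589 m.
E–W at 47.053°: 0.000228° × 110574 × cos 47.053° = 0.000228 × 110574 × 0.6813 ≈ 17.1767 m.
Hypotenuse of the two orthogonal shifts: √(99.9589² + 17.1767²) = 101.424 m.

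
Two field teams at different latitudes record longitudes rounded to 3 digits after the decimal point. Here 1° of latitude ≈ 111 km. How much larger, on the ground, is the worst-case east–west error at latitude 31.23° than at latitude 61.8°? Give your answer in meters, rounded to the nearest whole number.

Rounding to 3 decimal places leaves the longitude within ±0.0005° of the true value.
Error at 31.23° = 0.0005° × 111000 × cos 31.23° ≈ 55.5 × 0.8551 = 47.458 m.
At 61.8°: 0.0005° × 111000 × cos 61.8° = 0.0005 × 111000 × 0.4726 ≈ 26.227 m.
Difference: 47.458 − 26.227 = 21.231 m.

21 meters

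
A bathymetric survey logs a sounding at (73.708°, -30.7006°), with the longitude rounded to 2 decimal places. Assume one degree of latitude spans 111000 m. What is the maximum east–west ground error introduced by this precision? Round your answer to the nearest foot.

511 feet

Rounding to 2 decimal places leaves the longitude within ±0.005° of the true value.
At latitude 73.708° a degree of longitude spans 111000 m × cos 73.708° = 111000 × 0.2805 ≈ 31139.1 m.
So at most 0.005° × 31139.1 ≈ 155.696 m east–west.
In feet: 155.696 m ÷ 0.3048 ≈ 510.81 ft.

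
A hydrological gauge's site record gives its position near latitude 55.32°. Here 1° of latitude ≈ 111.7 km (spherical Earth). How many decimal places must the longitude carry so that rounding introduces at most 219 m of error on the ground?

3

At 55.32° one degree of longitude covers 111700 × cos 55.32° ≈ 111700 × 0.5690 ≈ 63556.5 m.
N decimal places → at most half a unit in the last place, 0.5 × 10⁻ᴺ° = 63556.5/2 × 10⁻ᴺ m.
Need 0.5 × 63556.5 × 10⁻ᴺ ≤ 219 → 10⁻ᴺ ≤ 6.892e-03, so N ≥ 2.16.
N = 2 would give 318 m (too coarse); N = 3 gives 31.8 m ≤ 219 m.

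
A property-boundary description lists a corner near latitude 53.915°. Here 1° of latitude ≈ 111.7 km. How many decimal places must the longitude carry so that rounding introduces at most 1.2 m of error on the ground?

At 53.915° one degree of longitude covers 111700 × cos 53.915° ≈ 111700 × 0.5890 ≈ 65789.6 m.
With N decimal places the half-ulp bound is 0.5·10⁻ᴺ°, or 0.5·10⁻ᴺ × 65789.6 m on the ground.
Need 0.5 × 65789.6 × 10⁻ᴺ ≤ 1.2 → 10⁻ᴺ ≤ 3.648e-05, so N ≥ 4.44.
So 5 decimal places suffice (0.329 m); 4 would allow up to 3.29 m.

5 decimal places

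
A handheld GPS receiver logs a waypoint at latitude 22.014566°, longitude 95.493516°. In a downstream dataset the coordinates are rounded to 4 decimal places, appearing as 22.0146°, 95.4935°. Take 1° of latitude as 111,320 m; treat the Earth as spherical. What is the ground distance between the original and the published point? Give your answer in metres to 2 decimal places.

4.13 metres

The latitude changed by -0.000034° and the longitude by +0.000016°.
N–S: -0.000034° × 111320 m/° = -3.78488 m.
E–W at 22.0146°: 0.000016° × 111320 × cos 22.0146° = 0.000016 × 111320 × 0.9271 ≈ 1.65126 m.
Combined displacement = (3.78488² + 1.65126²)^½ ≈ 4.1294 m.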